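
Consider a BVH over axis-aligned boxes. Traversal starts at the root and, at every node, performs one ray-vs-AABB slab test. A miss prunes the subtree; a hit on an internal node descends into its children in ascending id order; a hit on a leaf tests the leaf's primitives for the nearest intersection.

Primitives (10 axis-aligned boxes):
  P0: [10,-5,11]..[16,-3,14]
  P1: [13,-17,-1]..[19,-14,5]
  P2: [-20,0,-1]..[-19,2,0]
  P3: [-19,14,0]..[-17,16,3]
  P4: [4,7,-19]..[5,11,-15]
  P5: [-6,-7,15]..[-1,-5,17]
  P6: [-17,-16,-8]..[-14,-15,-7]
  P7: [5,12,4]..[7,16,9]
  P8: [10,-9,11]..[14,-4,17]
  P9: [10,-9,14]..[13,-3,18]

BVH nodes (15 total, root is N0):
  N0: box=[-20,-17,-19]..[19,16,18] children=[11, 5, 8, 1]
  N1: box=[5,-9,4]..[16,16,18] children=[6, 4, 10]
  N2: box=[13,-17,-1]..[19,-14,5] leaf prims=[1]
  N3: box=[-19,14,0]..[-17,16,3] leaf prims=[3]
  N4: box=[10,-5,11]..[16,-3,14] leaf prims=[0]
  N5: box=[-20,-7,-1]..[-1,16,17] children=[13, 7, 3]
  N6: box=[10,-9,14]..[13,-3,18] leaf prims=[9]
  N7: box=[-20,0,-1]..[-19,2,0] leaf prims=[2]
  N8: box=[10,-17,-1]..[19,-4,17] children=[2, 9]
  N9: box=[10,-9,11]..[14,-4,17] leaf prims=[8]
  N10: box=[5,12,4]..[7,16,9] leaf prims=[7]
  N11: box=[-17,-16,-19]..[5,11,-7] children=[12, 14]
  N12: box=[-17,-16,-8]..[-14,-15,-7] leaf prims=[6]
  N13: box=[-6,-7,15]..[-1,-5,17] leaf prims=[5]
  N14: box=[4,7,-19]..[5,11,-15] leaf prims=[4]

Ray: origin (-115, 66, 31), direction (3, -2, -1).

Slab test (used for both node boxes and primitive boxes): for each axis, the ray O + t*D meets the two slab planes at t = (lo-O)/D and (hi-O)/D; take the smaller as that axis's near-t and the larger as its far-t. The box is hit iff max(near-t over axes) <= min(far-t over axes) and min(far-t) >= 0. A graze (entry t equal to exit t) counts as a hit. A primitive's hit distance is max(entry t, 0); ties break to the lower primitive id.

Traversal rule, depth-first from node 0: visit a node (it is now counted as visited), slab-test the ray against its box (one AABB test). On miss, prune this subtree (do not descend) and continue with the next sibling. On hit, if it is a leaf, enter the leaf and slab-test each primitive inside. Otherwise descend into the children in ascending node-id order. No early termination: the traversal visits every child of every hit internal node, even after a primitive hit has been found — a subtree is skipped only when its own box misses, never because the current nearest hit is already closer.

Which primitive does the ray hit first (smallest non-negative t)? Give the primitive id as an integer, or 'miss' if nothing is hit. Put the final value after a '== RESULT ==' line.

Walk:
N0 x:[95/3,134/3] y:[25,83/2] z:[13,50] -> hit [95/3,83/2], descend [1, 5, 8, 11]
  N1 x:[40,131/3] y:[25,75/2] z:[13,27] -> miss, prune
  N5 x:[95/3,38] y:[25,73/2] z:[14,32] -> hit [95/3,32], descend [3, 7, 13]
    N3 x:[32,98/3] y:[25,26] z:[28,31] -> miss, prune
    N7 x:[95/3,32] y:[32,33] z:[31,32] -> hit [32,32] leaf, test {P2@t=32}
    N13 x:[109/3,38] y:[71/2,73/2] z:[14,16] -> miss, prune
  N8 x:[125/3,134/3] y:[35,83/2] z:[14,32] -> miss, prune
  N11 x:[98/3,40] y:[55/2,41] z:[38,50] -> hit [38,40], descend [12, 14]
    N12 x:[98/3,101/3] y:[81/2,41] z:[38,39] -> miss, prune
    N14 x:[119/3,40] y:[55/2,59/2] z:[46,50] -> miss, prune

10 AABB tests over nodes [0, 1, 5, 3, 7, 13, 8, 11, 12, 14]; 1 leaf entered; closest P2.

== RESULT ==
2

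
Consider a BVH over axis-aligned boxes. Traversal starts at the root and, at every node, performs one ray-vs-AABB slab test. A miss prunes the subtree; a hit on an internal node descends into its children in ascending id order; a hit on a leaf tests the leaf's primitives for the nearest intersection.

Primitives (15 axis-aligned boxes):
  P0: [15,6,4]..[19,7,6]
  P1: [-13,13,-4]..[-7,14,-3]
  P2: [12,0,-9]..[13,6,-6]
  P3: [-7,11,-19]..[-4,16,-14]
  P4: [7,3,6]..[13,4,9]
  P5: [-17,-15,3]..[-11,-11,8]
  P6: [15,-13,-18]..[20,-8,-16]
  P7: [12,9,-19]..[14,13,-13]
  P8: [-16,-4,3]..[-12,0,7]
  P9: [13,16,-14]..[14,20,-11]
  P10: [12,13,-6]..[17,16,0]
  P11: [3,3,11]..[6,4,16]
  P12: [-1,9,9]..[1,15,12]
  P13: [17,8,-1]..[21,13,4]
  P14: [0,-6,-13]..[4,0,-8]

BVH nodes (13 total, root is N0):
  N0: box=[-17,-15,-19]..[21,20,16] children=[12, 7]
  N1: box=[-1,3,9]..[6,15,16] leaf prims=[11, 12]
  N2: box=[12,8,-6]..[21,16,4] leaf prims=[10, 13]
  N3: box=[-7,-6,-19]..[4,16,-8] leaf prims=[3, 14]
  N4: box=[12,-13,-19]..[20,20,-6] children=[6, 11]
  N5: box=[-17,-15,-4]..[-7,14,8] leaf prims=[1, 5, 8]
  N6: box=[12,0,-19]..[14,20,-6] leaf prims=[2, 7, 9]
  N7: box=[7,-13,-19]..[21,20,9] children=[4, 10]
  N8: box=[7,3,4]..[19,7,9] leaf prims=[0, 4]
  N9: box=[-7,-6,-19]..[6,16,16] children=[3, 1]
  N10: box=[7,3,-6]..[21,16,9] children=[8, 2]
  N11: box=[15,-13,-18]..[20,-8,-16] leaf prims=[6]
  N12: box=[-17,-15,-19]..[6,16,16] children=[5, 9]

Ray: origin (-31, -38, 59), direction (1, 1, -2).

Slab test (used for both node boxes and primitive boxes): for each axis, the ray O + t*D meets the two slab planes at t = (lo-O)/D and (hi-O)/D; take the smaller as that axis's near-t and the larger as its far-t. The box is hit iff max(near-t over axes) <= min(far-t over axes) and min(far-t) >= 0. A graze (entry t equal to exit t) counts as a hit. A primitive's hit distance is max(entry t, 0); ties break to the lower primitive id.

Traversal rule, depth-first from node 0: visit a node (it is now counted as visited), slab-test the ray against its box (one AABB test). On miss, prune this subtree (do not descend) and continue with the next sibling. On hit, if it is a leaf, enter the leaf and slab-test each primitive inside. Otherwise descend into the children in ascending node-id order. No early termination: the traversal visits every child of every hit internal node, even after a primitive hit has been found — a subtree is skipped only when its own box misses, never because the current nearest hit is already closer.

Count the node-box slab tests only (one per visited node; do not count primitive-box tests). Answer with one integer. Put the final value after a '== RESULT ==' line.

Trace the traversal:
N0 x:[14,52] y:[23,58] z:[43/2,39] -> hit [23,39], descend [7, 12]
  N7 x:[38,52] y:[25,58] z:[25,39] -> hit [38,39], descend [4, 10]
    N4 x:[43,51] y:[25,58] z:[65/2,39] -> miss, prune
    N10 x:[38,52] y:[41,54] z:[25,65/2] -> miss, prune
  N12 x:[14,37] y:[23,54] z:[43/2,39] -> hit [23,37], descend [5, 9]
    N5 x:[14,24] y:[23,52] z:[51/2,63/2] -> miss, prune
    N9 x:[24,37] y:[32,54] z:[43/2,39] -> hit [32,37], descend [1, 3]
      N1 x:[30,37] y:[41,53] z:[43/2,25] -> miss, prune
      N3 x:[24,35] y:[32,54] z:[67/2,39] -> hit [67/2,35] leaf, test {P3(miss), P14@t=67/2}

9 AABB tests over nodes [0, 7, 4, 10, 12, 5, 9, 1, 3]; 1 leaf entered; closest P14.

== RESULT ==
9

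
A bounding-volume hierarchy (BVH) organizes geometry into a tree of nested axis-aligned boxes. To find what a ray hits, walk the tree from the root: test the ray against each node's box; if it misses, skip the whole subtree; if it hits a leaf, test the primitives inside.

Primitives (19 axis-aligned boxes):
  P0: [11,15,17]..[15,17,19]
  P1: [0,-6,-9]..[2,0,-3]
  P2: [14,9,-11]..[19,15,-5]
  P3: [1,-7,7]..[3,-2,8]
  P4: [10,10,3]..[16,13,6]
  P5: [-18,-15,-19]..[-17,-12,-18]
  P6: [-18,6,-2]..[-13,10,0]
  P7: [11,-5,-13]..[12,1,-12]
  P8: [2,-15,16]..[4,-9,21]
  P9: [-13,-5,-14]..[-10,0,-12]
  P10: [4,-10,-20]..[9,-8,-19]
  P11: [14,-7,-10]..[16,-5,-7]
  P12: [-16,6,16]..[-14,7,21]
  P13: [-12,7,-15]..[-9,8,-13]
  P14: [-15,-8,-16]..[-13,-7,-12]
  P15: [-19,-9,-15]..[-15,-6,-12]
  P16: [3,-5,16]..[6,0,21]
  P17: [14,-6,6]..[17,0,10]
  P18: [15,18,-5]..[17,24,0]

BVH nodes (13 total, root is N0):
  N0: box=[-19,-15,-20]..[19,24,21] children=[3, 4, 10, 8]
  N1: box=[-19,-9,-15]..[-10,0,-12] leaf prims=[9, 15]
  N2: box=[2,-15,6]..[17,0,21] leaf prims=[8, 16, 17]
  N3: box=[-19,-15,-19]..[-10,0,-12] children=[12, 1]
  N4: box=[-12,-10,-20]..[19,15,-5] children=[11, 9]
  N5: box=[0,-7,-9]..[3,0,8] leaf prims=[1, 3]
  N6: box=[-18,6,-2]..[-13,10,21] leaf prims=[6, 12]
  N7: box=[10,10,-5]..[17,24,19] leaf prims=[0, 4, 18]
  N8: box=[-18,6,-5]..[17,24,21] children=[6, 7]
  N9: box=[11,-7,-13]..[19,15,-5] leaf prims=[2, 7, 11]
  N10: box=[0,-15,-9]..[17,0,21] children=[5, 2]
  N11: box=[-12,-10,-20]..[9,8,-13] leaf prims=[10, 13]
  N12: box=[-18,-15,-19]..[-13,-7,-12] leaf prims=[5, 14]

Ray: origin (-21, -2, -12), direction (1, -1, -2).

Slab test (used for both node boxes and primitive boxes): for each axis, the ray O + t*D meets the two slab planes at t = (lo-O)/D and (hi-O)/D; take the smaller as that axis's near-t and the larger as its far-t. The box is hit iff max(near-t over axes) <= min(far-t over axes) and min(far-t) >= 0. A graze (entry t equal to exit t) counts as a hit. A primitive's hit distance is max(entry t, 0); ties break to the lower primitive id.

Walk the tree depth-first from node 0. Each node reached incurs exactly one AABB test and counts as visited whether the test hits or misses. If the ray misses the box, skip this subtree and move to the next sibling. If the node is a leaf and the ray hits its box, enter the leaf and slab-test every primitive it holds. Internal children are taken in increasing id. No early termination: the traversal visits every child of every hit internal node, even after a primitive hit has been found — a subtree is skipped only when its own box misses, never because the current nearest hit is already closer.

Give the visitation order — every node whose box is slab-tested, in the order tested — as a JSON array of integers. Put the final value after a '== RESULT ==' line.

Traverse from the root:
N0 x:[2,40] y:[-26,13] z:[-33/2,4] -> hit [2,4], descend [3, 4, 8, 10]
  N3 x:[2,11] y:[-2,13] z:[0,7/2] -> hit [2,7/2], descend [1, 12]
    N1 x:[2,11] y:[-2,7] z:[0,3/2] -> miss, prune
    N12 x:[3,8] y:[5,13] z:[0,7/2] -> miss, prune
  N4 x:[9,40] y:[-17,8] z:[-7/2,4] -> miss, prune
  N8 x:[3,38] y:[-26,-8] z:[-33/2,-7/2] -> miss, prune
  N10 x:[21,38] y:[-2,13] z:[-33/2,-3/2] -> miss, prune

Summary -> nodes [0, 3, 1, 12, 4, 8, 10]; box-tests=7; leaf-entries=0; first=miss

== RESULT ==
[0, 3, 1, 12, 4, 8, 10]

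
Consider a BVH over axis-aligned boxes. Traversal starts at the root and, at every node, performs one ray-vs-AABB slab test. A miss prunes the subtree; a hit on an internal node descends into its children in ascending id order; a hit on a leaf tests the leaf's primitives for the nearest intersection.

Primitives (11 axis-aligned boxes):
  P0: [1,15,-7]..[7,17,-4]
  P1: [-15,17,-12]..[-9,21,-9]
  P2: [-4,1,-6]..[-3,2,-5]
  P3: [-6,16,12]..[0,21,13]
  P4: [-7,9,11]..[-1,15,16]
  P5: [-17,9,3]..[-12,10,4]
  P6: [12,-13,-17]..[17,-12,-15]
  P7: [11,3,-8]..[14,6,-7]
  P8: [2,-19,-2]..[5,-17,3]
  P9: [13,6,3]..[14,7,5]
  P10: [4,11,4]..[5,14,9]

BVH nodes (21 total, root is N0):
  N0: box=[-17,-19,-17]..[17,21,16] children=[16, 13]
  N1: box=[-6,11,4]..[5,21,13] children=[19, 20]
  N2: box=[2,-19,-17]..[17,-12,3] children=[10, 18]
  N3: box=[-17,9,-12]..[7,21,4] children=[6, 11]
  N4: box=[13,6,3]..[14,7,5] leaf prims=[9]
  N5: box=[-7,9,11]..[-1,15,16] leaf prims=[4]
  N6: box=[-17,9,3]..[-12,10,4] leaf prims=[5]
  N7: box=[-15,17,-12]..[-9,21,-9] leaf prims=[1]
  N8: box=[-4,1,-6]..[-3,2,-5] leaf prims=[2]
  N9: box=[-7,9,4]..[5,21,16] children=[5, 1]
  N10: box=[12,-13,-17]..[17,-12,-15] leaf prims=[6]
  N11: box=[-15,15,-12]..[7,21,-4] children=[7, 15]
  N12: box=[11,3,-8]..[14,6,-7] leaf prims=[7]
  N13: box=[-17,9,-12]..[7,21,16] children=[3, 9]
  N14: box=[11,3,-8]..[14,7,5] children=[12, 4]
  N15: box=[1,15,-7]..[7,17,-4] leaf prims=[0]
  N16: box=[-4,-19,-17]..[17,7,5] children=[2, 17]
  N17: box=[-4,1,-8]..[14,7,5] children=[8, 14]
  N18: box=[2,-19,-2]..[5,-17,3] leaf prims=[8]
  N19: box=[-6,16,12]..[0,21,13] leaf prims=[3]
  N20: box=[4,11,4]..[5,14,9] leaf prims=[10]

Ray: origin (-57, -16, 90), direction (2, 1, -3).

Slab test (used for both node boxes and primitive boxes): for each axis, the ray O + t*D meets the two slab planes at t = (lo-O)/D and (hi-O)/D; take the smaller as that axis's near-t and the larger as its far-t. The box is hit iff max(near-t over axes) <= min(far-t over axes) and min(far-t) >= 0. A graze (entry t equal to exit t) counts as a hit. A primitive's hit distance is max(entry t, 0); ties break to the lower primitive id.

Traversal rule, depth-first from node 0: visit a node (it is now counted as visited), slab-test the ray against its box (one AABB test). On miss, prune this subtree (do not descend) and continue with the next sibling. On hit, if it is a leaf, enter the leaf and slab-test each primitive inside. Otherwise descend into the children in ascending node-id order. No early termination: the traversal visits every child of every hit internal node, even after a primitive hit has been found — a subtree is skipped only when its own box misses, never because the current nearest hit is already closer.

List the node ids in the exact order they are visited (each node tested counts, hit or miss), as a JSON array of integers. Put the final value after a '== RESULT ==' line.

Traverse from the root:
N0 x:[20,37] y:[-3,37] z:[74/3,107/3] -> hit [74/3,107/3], descend [13, 16]
  N13 x:[20,32] y:[25,37] z:[74/3,34] -> hit [25,32], descend [3, 9]
    N3 x:[20,32] y:[25,37] z:[86/3,34] -> hit [86/3,32], descend [6, 11]
      N6 x:[20,45/2] y:[25,26] z:[86/3,29] -> miss, prune
      N11 x:[21,32] y:[31,37] z:[94/3,34] -> hit [94/3,32], descend [7, 15]
        N7 x:[21,24] y:[33,37] z:[33,34] -> miss, prune
        N15 x:[29,32] y:[31,33] z:[94/3,97/3] -> hit [94/3,32] leaf, test {P0@t=94/3}
    N9 x:[25,31] y:[25,37] z:[74/3,86/3] -> hit [25,86/3], descend [1, 5]
      N1 x:[51/2,31] y:[27,37] z:[77/3,86/3] -> hit [27,86/3], descend [19, 20]
        N19 x:[51/2,57/2] y:[32,37] z:[77/3,26] -> miss, prune
        N20 x:[61/2,31] y:[27,30] z:[27,86/3] -> miss, prune
      N5 x:[25,28] y:[25,31] z:[74/3,79/3] -> hit [25,79/3] leaf, test {P4@t=25}
  N16 x:[53/2,37] y:[-3,23] z:[85/3,107/3] -> miss, prune

Summary -> nodes [0, 13, 3, 6, 11, 7, 15, 9, 1, 19, 20, 5, 16]; box-tests=13; leaf-entries=2; first=P4

== RESULT ==
[0, 13, 3, 6, 11, 7, 15, 9, 1, 19, 20, 5, 16]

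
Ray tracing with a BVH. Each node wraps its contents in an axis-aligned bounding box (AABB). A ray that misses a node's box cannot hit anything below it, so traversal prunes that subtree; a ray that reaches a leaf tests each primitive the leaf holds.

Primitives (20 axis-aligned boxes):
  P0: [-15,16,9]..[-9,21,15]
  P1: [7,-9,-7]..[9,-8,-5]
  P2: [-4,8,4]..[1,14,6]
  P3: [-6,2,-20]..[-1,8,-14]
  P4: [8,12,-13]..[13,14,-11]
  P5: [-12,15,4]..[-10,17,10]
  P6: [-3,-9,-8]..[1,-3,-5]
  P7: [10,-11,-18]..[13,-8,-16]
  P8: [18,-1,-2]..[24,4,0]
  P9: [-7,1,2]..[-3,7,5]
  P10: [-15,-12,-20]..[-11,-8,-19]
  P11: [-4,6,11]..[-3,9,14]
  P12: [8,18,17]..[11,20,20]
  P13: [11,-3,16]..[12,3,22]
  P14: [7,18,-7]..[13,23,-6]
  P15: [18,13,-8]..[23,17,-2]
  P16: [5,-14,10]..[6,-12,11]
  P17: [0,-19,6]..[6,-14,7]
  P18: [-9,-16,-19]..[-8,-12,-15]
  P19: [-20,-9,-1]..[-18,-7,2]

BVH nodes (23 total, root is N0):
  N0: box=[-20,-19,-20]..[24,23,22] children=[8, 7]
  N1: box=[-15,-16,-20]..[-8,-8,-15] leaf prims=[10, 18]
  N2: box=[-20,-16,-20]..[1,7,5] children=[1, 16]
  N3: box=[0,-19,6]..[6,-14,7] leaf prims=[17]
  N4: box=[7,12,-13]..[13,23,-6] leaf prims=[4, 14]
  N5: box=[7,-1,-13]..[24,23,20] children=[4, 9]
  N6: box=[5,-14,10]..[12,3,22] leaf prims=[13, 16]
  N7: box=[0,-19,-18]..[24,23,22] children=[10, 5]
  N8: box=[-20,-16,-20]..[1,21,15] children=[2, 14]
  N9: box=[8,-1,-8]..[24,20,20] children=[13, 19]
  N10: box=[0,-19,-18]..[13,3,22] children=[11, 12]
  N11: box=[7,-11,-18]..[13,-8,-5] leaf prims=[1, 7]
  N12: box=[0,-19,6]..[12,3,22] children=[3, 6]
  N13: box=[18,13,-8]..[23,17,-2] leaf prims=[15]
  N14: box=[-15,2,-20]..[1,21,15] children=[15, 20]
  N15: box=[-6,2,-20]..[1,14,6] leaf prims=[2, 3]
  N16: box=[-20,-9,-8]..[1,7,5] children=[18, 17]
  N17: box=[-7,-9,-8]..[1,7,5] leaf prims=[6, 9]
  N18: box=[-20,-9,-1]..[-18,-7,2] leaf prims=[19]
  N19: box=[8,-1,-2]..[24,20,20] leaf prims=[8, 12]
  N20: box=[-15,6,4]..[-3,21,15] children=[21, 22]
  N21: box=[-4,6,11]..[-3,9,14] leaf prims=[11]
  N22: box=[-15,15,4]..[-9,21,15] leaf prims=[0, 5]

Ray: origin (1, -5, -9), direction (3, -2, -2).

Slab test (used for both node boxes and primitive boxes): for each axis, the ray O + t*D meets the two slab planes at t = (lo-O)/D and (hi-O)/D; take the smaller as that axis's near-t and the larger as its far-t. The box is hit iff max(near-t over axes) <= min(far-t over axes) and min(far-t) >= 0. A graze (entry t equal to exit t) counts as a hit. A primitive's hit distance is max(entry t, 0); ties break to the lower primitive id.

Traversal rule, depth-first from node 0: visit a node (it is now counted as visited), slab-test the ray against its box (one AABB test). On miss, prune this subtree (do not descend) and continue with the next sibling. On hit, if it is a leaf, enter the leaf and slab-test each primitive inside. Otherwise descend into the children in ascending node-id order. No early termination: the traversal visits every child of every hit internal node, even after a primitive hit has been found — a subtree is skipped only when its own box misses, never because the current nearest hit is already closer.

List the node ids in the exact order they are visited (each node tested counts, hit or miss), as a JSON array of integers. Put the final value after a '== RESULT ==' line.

Trace the traversal:
N0 x:[-7,23/3] y:[-14,7] z:[-31/2,11/2] -> hit [-7,11/2], descend [7, 8]
  N7 x:[-1/3,23/3] y:[-14,7] z:[-31/2,9/2] -> hit [-1/3,9/2], descend [5, 10]
    N5 x:[2,23/3] y:[-14,-2] z:[-29/2,2] -> miss, prune
    N10 x:[-1/3,4] y:[-4,7] z:[-31/2,9/2] -> hit [-1/3,4], descend [11, 12]
      N11 x:[2,4] y:[3/2,3] z:[-2,9/2] -> hit [2,3] leaf, test {P1(miss), P7(miss)}
      N12 x:[-1/3,11/3] y:[-4,7] z:[-31/2,-15/2] -> miss, prune
  N8 x:[-7,0] y:[-13,11/2] z:[-12,11/2] -> hit [-7,0], descend [2, 14]
    N2 x:[-7,0] y:[-6,11/2] z:[-7,11/2] -> hit [-6,0], descend [1, 16]
      N1 x:[-16/3,-3] y:[3/2,11/2] z:[3,11/2] -> miss, prune
      N16 x:[-7,0] y:[-6,2] z:[-7,-1/2] -> miss, prune
    N14 x:[-16/3,0] y:[-13,-7/2] z:[-12,11/2] -> miss, prune

Visited [0, 7, 5, 10, 11, 12, 8, 2, 1, 16, 14]. Tests: 11 box, 1 leaf. Nearest: miss.

== RESULT ==
[0, 7, 5, 10, 11, 12, 8, 2, 1, 16, 14]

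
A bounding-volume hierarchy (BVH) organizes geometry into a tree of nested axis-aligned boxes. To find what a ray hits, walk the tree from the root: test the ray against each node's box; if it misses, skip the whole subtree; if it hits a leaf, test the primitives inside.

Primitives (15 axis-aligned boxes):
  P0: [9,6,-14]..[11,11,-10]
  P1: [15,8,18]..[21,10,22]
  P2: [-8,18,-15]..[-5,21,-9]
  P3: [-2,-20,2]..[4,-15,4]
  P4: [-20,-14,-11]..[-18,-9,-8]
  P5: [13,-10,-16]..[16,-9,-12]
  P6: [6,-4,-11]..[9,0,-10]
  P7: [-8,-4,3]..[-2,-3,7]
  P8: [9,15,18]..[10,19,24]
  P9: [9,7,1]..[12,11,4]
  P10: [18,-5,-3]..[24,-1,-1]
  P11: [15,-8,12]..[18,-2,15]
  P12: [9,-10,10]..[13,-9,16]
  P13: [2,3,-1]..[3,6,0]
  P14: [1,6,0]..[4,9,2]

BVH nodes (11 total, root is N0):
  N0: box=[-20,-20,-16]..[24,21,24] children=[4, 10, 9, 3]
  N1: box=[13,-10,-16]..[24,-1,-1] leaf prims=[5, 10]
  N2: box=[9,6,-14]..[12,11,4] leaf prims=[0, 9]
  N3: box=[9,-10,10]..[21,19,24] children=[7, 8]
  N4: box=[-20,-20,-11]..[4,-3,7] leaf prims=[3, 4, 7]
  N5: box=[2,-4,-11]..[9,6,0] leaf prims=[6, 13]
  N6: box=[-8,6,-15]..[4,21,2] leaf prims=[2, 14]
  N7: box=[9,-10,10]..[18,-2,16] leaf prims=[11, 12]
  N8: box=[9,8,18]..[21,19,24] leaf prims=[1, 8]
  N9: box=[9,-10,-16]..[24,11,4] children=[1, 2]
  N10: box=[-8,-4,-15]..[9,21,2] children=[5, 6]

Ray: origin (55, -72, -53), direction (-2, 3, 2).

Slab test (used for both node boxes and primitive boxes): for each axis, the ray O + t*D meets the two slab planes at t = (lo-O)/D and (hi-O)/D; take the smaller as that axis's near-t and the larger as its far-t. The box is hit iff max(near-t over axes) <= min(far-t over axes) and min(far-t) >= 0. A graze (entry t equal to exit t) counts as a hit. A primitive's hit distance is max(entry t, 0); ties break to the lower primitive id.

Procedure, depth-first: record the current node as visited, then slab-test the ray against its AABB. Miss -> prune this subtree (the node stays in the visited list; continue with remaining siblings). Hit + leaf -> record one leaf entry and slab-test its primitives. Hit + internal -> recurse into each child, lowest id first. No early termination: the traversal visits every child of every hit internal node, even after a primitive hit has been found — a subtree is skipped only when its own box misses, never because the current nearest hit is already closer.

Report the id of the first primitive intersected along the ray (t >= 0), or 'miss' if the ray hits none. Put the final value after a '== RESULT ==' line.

Traverse from the root:
N0 x:[31/2,75/2] y:[52/3,31] z:[37/2,77/2] -> hit [37/2,31], descend [3, 4, 9, 10]
  N3 x:[17,23] y:[62/3,91/3] z:[63/2,77/2] -> miss, prune
  N4 x:[51/2,75/2] y:[52/3,23] z:[21,30] -> miss, prune
  N9 x:[31/2,23] y:[62/3,83/3] z:[37/2,57/2] -> hit [62/3,23], descend [1, 2]
    N1 x:[31/2,21] y:[62/3,71/3] z:[37/2,26] -> hit [62/3,21] leaf, test {P5(miss), P10(miss)}
    N2 x:[43/2,23] y:[26,83/3] z:[39/2,57/2] -> miss, prune
  N10 x:[23,63/2] y:[68/3,31] z:[19,55/2] -> hit [23,55/2], descend [5, 6]
    N5 x:[23,53/2] y:[68/3,26] z:[21,53/2] -> hit [23,26] leaf, test {P6(miss), P13@t=26}
    N6 x:[51/2,63/2] y:[26,31] z:[19,55/2] -> hit [26,55/2] leaf, test {P2(miss), P14@t=53/2}

Summary -> nodes [0, 3, 4, 9, 1, 2, 10, 5, 6]; box-tests=9; leaf-entries=3; first=P13

== RESULT ==
13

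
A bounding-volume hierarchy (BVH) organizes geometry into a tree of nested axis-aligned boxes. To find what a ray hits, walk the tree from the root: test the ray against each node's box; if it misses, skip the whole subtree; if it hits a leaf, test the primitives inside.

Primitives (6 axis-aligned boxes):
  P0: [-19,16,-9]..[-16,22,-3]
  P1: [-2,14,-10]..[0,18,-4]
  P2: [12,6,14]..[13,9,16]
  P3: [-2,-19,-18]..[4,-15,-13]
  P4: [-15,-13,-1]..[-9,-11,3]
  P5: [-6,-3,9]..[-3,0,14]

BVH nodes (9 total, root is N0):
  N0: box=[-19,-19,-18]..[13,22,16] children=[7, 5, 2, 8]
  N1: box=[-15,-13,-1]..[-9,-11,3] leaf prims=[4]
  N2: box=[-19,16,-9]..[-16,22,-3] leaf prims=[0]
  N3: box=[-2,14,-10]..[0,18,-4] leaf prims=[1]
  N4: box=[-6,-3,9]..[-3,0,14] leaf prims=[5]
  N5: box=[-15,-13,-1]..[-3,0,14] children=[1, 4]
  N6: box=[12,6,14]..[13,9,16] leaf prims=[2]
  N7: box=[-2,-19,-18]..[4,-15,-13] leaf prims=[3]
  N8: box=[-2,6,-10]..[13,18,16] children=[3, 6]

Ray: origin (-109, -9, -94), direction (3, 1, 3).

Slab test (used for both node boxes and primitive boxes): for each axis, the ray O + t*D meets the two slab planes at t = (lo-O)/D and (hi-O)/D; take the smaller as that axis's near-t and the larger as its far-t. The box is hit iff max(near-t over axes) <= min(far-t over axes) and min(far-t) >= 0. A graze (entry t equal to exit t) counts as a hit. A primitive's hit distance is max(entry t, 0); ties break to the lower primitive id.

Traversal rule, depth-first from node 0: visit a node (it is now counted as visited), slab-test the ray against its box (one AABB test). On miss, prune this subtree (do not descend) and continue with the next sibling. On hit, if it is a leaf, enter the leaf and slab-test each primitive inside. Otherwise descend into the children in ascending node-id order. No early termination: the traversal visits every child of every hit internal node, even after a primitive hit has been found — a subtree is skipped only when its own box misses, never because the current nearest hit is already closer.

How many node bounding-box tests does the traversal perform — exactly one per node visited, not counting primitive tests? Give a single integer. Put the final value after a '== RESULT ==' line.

Trace the traversal:
N0 x:[30,122/3] y:[-10,31] z:[76/3,110/3] -> hit [30,31], descend [2, 5, 7, 8]
  N2 x:[30,31] y:[25,31] z:[85/3,91/3] -> hit [30,91/3] leaf, test {P0@t=30}
  N5 x:[94/3,106/3] y:[-4,9] z:[31,36] -> miss, prune
  N7 x:[107/3,113/3] y:[-10,-6] z:[76/3,27] -> miss, prune
  N8 x:[107/3,122/3] y:[15,27] z:[28,110/3] -> miss, prune

5 AABB tests over nodes [0, 2, 5, 7, 8]; 1 leaf entered; closest P0.

== RESULT ==
5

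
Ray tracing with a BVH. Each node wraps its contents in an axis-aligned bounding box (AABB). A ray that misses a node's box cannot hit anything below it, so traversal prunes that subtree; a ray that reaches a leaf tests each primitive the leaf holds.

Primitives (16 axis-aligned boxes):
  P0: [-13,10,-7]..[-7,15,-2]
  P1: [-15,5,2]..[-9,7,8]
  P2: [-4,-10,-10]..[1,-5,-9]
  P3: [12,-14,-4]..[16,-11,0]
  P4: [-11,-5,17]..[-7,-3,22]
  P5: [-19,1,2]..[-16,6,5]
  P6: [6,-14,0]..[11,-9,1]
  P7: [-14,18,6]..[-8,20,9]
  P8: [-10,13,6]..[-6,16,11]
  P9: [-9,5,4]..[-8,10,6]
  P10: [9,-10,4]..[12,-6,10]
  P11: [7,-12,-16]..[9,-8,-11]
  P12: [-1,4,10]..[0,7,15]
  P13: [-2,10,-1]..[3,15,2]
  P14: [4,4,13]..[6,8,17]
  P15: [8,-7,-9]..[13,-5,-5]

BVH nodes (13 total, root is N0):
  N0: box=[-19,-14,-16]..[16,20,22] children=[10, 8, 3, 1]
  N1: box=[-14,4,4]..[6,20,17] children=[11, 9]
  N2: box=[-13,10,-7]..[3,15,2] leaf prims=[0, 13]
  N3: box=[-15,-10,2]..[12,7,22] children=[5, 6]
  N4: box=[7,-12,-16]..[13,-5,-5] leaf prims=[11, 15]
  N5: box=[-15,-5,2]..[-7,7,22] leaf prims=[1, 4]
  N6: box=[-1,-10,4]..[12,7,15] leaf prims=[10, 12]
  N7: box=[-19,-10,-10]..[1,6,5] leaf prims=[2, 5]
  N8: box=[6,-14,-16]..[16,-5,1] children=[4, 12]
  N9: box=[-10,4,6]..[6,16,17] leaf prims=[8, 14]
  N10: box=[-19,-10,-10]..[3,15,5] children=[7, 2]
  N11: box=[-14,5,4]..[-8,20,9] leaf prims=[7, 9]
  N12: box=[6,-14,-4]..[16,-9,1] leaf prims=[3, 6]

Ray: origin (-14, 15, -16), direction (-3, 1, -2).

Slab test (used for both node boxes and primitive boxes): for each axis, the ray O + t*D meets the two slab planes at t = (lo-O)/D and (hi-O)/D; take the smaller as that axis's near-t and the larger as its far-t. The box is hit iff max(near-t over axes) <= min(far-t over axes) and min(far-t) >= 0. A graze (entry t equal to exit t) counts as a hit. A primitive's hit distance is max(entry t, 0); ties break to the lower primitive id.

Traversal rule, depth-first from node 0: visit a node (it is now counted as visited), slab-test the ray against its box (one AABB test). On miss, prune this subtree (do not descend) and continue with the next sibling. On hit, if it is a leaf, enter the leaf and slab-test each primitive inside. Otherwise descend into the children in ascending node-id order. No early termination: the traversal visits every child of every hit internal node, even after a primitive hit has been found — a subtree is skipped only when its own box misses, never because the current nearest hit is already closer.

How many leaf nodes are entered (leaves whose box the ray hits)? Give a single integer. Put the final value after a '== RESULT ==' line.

Traverse from the root:
N0 x:[-10,5/3] y:[-29,5] z:[-19,0] -> hit [-10,0], descend [1, 3, 8, 10]
  N1 x:[-20/3,0] y:[-11,5] z:[-33/2,-10] -> miss, prune
  N3 x:[-26/3,1/3] y:[-25,-8] z:[-19,-9] -> miss, prune
  N8 x:[-10,-20/3] y:[-29,-20] z:[-17/2,0] -> miss, prune
  N10 x:[-17/3,5/3] y:[-25,0] z:[-21/2,-3] -> miss, prune

5 AABB tests over nodes [0, 1, 3, 8, 10]; 0 leaves entered; closest miss.

== RESULT ==
0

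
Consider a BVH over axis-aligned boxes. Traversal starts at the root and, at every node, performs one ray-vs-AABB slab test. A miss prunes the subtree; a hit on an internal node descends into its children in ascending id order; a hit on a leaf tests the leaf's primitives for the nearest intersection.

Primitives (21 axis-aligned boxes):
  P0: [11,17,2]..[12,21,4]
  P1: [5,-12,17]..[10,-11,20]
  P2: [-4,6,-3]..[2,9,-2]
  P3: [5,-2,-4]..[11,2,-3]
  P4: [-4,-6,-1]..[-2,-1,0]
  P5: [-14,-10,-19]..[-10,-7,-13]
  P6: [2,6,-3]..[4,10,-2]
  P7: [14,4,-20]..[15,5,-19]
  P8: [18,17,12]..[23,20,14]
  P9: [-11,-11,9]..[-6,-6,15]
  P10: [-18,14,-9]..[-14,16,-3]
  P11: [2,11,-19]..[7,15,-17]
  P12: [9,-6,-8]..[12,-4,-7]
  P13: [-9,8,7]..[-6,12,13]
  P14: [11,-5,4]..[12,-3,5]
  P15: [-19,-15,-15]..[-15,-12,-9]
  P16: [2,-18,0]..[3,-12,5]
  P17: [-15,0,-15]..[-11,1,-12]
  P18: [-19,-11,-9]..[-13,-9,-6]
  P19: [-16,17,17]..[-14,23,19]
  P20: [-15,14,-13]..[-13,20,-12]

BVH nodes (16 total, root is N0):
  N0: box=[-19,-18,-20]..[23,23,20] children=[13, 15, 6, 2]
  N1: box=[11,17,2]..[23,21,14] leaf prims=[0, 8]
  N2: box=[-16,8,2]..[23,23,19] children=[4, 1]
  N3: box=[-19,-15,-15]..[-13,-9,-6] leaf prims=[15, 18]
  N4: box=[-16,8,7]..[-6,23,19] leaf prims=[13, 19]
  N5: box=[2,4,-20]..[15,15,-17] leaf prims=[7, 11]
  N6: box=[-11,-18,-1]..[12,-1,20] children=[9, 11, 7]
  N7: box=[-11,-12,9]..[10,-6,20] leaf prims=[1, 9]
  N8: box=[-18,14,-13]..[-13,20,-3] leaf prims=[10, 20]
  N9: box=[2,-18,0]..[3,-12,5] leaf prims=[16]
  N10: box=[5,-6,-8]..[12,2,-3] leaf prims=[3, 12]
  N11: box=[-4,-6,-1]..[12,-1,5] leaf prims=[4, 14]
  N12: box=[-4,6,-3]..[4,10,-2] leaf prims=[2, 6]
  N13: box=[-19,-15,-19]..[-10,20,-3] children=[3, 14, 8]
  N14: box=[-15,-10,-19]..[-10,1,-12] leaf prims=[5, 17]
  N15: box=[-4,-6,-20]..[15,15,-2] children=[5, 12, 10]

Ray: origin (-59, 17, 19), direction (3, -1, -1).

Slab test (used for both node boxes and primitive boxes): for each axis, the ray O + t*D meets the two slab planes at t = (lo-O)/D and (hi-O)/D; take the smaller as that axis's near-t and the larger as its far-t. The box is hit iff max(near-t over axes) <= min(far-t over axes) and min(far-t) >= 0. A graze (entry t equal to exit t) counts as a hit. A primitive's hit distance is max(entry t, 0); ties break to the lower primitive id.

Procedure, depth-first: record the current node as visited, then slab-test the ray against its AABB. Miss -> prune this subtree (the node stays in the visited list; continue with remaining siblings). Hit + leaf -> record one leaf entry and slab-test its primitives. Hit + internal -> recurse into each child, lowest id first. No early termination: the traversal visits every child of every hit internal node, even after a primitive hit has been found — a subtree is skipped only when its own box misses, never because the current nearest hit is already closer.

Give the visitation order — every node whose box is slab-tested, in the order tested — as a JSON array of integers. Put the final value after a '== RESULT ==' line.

Walk:
N0 x:[40/3,82/3] y:[-6,35] z:[-1,39] -> hit [40/3,82/3], descend [2, 6, 13, 15]
  N2 x:[43/3,82/3] y:[-6,9] z:[0,17] -> miss, prune
  N6 x:[16,71/3] y:[18,35] z:[-1,20] -> hit [18,20], descend [7, 9, 11]
    N7 x:[16,23] y:[23,29] z:[-1,10] -> miss, prune
    N9 x:[61/3,62/3] y:[29,35] z:[14,19] -> miss, prune
    N11 x:[55/3,71/3] y:[18,23] z:[14,20] -> hit [55/3,20] leaf, test {P4@t=19, P14(miss)}
  N13 x:[40/3,49/3] y:[-3,32] z:[22,38] -> miss, prune
  N15 x:[55/3,74/3] y:[2,23] z:[21,39] -> hit [21,23], descend [5, 10, 12]
    N5 x:[61/3,74/3] y:[2,13] z:[36,39] -> miss, prune
    N10 x:[64/3,71/3] y:[15,23] z:[22,27] -> hit [22,23] leaf, test {P3(miss), P12(miss)}
    N12 x:[55/3,21] y:[7,11] z:[21,22] -> miss, prune

Visited [0, 2, 6, 7, 9, 11, 13, 15, 5, 10, 12]. Tests: 11 box, 2 leaf. Nearest: P4.

== RESULT ==
[0, 2, 6, 7, 9, 11, 13, 15, 5, 10, 12]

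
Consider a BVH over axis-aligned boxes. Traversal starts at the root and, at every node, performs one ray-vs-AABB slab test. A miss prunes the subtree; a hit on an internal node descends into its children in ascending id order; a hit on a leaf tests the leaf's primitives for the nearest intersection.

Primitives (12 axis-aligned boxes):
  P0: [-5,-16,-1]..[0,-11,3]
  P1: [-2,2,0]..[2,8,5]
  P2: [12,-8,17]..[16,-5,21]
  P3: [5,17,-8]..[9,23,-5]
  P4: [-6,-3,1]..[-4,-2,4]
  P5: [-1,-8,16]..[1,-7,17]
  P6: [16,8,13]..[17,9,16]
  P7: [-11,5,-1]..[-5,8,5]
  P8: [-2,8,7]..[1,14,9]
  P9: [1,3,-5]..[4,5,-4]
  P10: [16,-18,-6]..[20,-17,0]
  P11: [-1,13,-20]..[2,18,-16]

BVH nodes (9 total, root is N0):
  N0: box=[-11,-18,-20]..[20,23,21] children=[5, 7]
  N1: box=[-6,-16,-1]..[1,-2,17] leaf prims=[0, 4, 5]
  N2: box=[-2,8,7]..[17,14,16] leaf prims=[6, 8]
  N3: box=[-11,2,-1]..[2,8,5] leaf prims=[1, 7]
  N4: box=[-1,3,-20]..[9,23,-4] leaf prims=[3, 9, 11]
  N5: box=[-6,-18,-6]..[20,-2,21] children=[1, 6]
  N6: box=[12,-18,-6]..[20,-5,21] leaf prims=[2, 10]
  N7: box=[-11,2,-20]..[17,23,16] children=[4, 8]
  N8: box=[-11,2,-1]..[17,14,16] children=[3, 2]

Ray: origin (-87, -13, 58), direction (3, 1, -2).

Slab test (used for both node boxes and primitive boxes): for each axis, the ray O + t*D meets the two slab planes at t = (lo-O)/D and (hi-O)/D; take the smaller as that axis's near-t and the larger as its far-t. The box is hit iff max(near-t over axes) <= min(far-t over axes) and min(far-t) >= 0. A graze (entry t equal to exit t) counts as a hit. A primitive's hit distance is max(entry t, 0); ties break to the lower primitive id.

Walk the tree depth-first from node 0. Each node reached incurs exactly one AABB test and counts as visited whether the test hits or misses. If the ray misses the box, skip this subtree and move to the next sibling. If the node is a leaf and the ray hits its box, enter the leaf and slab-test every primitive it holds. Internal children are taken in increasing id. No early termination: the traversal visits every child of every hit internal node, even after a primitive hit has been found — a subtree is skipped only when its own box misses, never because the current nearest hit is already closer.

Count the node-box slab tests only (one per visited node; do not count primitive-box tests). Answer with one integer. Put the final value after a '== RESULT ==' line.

Trace the traversal:
N0 x:[76/3,107/3] y:[-5,36] z:[37/2,39] -> hit [76/3,107/3], descend [5, 7]
  N5 x:[27,107/3] y:[-5,11] z:[37/2,32] -> miss, prune
  N7 x:[76/3,104/3] y:[15,36] z:[21,39] -> hit [76/3,104/3], descend [4, 8]
    N4 x:[86/3,32] y:[16,36] z:[31,39] -> hit [31,32] leaf, test {P3@t=63/2, P9(miss), P11(miss)}
    N8 x:[76/3,104/3] y:[15,27] z:[21,59/2] -> hit [76/3,27], descend [2, 3]
      N2 x:[85/3,104/3] y:[21,27] z:[21,51/2] -> miss, prune
      N3 x:[76/3,89/3] y:[15,21] z:[53/2,59/2] -> miss, prune

order=[0, 5, 7, 4, 8, 2, 3]  |boxes|=7  |leaves|=1  hit=P3

== RESULT ==
7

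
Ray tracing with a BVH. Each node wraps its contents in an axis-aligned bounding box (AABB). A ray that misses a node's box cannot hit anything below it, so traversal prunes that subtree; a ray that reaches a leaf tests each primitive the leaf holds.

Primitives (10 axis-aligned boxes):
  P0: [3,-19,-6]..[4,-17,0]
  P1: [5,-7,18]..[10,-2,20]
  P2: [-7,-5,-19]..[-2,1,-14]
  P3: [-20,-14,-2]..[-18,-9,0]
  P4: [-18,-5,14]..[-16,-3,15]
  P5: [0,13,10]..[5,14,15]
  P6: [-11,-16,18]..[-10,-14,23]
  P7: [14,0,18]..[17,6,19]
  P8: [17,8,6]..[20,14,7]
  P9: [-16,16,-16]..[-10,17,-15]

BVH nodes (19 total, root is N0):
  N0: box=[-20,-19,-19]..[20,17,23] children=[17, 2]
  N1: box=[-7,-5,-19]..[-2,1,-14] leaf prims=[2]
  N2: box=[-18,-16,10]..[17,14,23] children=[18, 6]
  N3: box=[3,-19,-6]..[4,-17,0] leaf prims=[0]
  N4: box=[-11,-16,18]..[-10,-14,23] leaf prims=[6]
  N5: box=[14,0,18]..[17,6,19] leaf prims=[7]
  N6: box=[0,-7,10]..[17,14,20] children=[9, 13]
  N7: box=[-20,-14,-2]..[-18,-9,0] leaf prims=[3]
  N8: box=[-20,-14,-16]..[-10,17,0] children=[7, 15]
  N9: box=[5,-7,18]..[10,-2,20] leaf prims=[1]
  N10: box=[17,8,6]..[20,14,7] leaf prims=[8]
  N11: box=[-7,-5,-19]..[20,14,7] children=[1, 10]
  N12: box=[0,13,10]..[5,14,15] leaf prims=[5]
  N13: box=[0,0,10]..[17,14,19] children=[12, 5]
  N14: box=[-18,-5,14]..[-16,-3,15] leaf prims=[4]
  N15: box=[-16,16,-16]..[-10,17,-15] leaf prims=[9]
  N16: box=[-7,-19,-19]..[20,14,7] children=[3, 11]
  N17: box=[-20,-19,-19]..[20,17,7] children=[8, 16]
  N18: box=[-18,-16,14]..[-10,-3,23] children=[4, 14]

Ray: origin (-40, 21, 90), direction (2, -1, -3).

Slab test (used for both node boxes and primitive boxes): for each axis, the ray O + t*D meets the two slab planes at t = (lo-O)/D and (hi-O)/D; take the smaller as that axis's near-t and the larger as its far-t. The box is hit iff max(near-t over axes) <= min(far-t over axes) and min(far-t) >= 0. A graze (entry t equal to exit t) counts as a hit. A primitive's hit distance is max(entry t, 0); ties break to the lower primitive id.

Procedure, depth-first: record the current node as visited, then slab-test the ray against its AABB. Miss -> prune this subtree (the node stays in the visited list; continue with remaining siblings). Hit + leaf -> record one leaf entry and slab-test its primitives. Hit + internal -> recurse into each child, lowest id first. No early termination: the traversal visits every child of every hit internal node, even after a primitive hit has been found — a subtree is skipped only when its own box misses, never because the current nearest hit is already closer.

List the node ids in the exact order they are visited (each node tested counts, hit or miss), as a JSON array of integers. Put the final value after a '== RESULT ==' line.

Traverse from the root:
N0 x:[10,30] y:[4,40] z:[67/3,109/3] -> hit [67/3,30], descend [2, 17]
  N2 x:[11,57/2] y:[7,37] z:[67/3,80/3] -> hit [67/3,80/3], descend [6, 18]
    N6 x:[20,57/2] y:[7,28] z:[70/3,80/3] -> hit [70/3,80/3], descend [9, 13]
      N9 x:[45/2,25] y:[23,28] z:[70/3,24] -> hit [70/3,24] leaf, test {P1@t=70/3}
      N13 x:[20,57/2] y:[7,21] z:[71/3,80/3] -> miss, prune
    N18 x:[11,15] y:[24,37] z:[67/3,76/3] -> miss, prune
  N17 x:[10,30] y:[4,40] z:[83/3,109/3] -> hit [83/3,30], descend [8, 16]
    N8 x:[10,15] y:[4,35] z:[30,106/3] -> miss, prune
    N16 x:[33/2,30] y:[7,40] z:[83/3,109/3] -> hit [83/3,30], descend [3, 11]
      N3 x:[43/2,22] y:[38,40] z:[30,32] -> miss, prune
      N11 x:[33/2,30] y:[7,26] z:[83/3,109/3] -> miss, prune

11 AABB tests over nodes [0, 2, 6, 9, 13, 18, 17, 8, 16, 3, 11]; 1 leaf entered; closest P1.

== RESULT ==
[0, 2, 6, 9, 13, 18, 17, 8, 16, 3, 11]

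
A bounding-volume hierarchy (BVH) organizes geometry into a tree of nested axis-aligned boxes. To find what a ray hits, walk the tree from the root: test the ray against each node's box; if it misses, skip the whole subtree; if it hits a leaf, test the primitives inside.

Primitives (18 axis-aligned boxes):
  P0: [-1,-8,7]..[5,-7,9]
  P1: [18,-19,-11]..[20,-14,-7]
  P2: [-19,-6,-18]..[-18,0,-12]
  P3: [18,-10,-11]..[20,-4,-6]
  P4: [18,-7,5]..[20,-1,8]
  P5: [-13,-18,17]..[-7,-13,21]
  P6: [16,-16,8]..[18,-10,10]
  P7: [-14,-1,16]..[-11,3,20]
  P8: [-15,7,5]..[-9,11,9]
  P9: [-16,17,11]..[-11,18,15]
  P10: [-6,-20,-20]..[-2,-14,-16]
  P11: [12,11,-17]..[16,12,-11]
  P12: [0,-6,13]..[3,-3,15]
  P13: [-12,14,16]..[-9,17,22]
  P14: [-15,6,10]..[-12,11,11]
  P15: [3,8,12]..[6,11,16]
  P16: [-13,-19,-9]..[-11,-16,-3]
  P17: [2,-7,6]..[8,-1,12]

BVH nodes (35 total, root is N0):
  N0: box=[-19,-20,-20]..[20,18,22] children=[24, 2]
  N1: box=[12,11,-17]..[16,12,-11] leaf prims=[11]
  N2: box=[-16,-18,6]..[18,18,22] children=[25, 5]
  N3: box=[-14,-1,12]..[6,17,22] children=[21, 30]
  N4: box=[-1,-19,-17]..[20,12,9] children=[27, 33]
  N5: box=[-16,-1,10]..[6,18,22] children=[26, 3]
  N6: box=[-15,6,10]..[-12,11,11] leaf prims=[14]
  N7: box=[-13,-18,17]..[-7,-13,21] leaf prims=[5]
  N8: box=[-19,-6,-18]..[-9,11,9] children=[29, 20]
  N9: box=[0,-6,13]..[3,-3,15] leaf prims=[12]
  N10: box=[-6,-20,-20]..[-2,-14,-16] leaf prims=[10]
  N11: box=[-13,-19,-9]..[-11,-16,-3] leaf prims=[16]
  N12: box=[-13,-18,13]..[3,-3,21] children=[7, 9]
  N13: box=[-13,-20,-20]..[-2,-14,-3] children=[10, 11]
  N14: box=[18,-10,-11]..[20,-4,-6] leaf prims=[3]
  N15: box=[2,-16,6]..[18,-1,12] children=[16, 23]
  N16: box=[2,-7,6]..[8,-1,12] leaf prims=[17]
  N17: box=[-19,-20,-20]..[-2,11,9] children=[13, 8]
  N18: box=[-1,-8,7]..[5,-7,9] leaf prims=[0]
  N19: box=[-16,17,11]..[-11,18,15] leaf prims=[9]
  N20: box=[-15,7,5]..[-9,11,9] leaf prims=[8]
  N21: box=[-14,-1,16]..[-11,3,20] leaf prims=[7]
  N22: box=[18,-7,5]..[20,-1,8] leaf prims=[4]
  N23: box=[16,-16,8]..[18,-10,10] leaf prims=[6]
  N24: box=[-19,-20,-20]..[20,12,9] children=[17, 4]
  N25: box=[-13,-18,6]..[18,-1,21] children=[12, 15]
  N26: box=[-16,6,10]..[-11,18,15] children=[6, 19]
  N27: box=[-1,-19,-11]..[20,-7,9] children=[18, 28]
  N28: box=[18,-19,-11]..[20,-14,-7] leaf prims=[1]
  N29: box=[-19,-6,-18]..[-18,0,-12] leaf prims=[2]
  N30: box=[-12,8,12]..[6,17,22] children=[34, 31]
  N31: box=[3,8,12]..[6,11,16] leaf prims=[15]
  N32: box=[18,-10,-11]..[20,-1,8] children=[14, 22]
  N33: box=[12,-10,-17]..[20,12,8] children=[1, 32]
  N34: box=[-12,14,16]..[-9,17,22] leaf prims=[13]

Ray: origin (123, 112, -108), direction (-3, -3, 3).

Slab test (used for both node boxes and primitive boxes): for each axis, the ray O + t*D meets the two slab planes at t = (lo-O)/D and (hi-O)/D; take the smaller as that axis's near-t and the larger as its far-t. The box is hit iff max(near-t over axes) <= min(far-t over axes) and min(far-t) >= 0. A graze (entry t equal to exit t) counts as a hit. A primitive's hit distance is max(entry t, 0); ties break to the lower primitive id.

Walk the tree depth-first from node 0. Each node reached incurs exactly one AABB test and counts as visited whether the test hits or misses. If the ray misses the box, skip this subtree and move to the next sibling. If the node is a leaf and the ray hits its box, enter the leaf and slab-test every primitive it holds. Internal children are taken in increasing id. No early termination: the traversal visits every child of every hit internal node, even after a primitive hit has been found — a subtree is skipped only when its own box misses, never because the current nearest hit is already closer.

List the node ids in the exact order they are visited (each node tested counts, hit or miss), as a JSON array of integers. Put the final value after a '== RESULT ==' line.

Walk:
N0 x:[103/3,142/3] y:[94/3,44] z:[88/3,130/3] -> hit [103/3,130/3], descend [2, 24]
  N2 x:[35,139/3] y:[94/3,130/3] z:[38,130/3] -> hit [38,130/3], descend [5, 25]
    N5 x:[39,139/3] y:[94/3,113/3] z:[118/3,130/3] -> miss, prune
    N25 x:[35,136/3] y:[113/3,130/3] z:[38,43] -> hit [38,43], descend [12, 15]
      N12 x:[40,136/3] y:[115/3,130/3] z:[121/3,43] -> hit [121/3,43], descend [7, 9]
        N7 x:[130/3,136/3] y:[125/3,130/3] z:[125/3,43] -> miss, prune
        N9 x:[40,41] y:[115/3,118/3] z:[121/3,41] -> miss, prune
      N15 x:[35,121/3] y:[113/3,128/3] z:[38,40] -> hit [38,40], descend [16, 23]
        N16 x:[115/3,121/3] y:[113/3,119/3] z:[38,40] -> hit [115/3,119/3] leaf, test {P17@t=115/3}
        N23 x:[35,107/3] y:[122/3,128/3] z:[116/3,118/3] -> miss, prune
  N24 x:[103/3,142/3] y:[100/3,44] z:[88/3,39] -> hit [103/3,39], descend [4, 17]
    N4 x:[103/3,124/3] y:[100/3,131/3] z:[91/3,39] -> hit [103/3,39], descend [27, 33]
      N27 x:[103/3,124/3] y:[119/3,131/3] z:[97/3,39] -> miss, prune
      N33 x:[103/3,37] y:[100/3,122/3] z:[91/3,116/3] -> hit [103/3,37], descend [1, 32]
        N1 x:[107/3,37] y:[100/3,101/3] z:[91/3,97/3] -> miss, prune
        N32 x:[103/3,35] y:[113/3,122/3] z:[97/3,116/3] -> miss, prune
    N17 x:[125/3,142/3] y:[101/3,44] z:[88/3,39] -> miss, prune

Summary -> nodes [0, 2, 5, 25, 12, 7, 9, 15, 16, 23, 24, 4, 27, 33, 1, 32, 17]; box-tests=17; leaf-entries=1; first=P17

== RESULT ==
[0, 2, 5, 25, 12, 7, 9, 15, 16, 23, 24, 4, 27, 33, 1, 32, 17]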